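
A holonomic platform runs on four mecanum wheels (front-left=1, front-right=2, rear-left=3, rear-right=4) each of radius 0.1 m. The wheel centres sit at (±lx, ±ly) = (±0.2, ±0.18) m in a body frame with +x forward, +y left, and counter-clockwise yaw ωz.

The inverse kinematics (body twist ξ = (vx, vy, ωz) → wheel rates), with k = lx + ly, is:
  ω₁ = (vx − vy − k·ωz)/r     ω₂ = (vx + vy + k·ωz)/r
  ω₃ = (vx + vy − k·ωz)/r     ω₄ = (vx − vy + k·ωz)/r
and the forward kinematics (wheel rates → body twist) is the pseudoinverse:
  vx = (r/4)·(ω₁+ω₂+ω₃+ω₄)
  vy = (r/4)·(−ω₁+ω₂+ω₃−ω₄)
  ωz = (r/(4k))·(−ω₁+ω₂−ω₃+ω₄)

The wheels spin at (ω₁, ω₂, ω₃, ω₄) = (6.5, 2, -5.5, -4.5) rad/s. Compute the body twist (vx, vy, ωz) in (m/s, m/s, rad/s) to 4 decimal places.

(-0.0375, -0.1375, -0.2303)

k = lx + ly = 0.2 + 0.18 = 0.3800
ω₁+ω₂+ω₃+ω₄ = -1.5000  →  vx = (0.1/4)·-1.5000 = -0.0375
−ω₁+ω₂+ω₃−ω₄ = -5.5000  →  vy = (0.1/4)·-5.5000 = -0.1375
−ω₁+ω₂−ω₃+ω₄ = -3.5000  →  ωz = (0.1/1.5200)·-3.5000 = -0.2303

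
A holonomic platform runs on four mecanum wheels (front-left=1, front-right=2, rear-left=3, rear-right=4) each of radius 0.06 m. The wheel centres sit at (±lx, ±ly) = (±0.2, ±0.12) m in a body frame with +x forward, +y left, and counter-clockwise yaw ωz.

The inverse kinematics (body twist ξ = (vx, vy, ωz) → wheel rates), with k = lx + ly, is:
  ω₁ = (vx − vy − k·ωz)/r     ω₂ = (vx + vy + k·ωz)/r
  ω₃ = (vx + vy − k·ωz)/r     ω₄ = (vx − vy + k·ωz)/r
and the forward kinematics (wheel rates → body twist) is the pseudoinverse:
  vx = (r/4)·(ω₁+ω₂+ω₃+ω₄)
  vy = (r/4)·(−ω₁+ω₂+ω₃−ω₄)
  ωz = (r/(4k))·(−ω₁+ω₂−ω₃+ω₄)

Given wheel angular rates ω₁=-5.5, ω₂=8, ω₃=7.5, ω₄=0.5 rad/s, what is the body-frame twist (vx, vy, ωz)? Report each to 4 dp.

k = lx + ly = 0.2 + 0.12 = 0.3200
ω₁+ω₂+ω₃+ω₄ = 10.5000  →  vx = (0.06/4)·10.5000 = 0.1575
−ω₁+ω₂+ω₃−ω₄ = 20.5000  →  vy = (0.06/4)·20.5000 = 0.3075
−ω₁+ω₂−ω₃+ω₄ = 6.5000  →  ωz = (0.06/1.2800)·6.5000 = 0.3047

(0.1575, 0.3075, 0.3047)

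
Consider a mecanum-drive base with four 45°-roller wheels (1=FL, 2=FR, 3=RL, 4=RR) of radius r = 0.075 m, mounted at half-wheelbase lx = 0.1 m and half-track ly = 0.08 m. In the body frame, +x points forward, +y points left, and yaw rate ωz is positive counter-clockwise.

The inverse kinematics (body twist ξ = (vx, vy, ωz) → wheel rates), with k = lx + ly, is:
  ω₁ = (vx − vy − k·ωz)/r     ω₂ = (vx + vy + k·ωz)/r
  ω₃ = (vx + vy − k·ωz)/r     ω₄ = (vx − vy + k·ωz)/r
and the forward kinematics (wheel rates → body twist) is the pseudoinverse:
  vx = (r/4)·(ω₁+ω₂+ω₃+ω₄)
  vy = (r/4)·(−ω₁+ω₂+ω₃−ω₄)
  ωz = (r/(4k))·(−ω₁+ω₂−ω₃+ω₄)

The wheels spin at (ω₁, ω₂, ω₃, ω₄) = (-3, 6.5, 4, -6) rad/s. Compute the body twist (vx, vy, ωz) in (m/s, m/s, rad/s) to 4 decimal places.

(0.0281, 0.3656, -0.0521)

k = lx + ly = 0.1 + 0.08 = 0.1800
ω₁+ω₂+ω₃+ω₄ = 1.5000  →  vx = (0.075/4)·1.5000 = 0.0281
−ω₁+ω₂+ω₃−ω₄ = 19.5000  →  vy = (0.075/4)·19.5000 = 0.3656
−ω₁+ω₂−ω₃+ω₄ = -0.5000  →  ωz = (0.075/0.7200)·-0.5000 = -0.0521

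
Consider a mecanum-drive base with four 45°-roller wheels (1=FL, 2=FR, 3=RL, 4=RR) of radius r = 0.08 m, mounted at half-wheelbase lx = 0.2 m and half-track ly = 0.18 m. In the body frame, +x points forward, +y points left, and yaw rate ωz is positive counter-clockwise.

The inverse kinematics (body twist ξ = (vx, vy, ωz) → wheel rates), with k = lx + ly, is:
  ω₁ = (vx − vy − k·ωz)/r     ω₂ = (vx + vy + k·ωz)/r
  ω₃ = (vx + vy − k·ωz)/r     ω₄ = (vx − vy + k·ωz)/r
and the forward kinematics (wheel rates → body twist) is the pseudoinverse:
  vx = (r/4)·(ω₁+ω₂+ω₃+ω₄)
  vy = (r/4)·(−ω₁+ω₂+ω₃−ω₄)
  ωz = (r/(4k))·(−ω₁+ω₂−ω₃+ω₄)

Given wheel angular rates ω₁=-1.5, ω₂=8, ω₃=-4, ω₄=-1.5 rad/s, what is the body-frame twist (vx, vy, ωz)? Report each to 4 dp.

k = lx + ly = 0.2 + 0.18 = 0.3800
ω₁+ω₂+ω₃+ω₄ = 1.0000  →  vx = (0.08/4)·1.0000 = 0.0200
−ω₁+ω₂+ω₃−ω₄ = 7.0000  →  vy = (0.08/4)·7.0000 = 0.1400
−ω₁+ω₂−ω₃+ω₄ = 12.0000  →  ωz = (0.08/1.5200)·12.0000 = 0.6316

(0.0200, 0.1400, 0.6316)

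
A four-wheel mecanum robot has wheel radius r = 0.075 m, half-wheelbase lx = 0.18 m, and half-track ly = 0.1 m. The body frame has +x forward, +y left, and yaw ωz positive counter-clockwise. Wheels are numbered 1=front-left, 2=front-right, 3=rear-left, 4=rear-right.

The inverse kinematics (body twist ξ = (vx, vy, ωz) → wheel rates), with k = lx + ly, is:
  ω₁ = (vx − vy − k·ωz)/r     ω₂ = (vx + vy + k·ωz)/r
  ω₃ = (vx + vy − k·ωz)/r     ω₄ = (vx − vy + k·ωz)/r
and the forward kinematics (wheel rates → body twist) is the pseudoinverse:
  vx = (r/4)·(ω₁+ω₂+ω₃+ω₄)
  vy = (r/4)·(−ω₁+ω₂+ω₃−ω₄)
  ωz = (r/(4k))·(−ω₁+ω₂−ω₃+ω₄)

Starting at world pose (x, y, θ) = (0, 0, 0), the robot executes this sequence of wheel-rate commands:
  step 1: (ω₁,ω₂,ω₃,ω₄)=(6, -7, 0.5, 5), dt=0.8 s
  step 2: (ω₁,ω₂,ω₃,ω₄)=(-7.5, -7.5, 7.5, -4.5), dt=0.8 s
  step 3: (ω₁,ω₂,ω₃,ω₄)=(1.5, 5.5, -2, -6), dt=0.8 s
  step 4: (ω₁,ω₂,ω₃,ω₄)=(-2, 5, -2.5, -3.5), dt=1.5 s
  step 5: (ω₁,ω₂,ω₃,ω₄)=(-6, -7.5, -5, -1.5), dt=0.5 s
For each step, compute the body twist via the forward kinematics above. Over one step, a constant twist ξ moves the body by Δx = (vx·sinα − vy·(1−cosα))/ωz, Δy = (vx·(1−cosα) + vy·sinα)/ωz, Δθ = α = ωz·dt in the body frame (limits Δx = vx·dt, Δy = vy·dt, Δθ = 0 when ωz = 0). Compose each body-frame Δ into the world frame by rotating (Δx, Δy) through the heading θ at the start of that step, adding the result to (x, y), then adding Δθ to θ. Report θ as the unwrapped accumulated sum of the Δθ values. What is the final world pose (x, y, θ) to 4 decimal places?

(0.0160, 0.3055, -0.4286)

step 1: ξ=(vx,vy,ωz)=(0.0844, -0.3281, -0.5692), dt=0.8 → body Δ=(0.0065, -0.2686, -0.4554) → world pose (0.0065, -0.2686, -0.4554)
step 2: ξ=(vx,vy,ωz)=(-0.2250, 0.2250, -0.8036), dt=0.8 → body Δ=(-0.1120, 0.2237, -0.6429) → world pose (0.0043, -0.0184, -1.0982)
step 3: ξ=(vx,vy,ωz)=(-0.0187, 0.1500, 0.0000), dt=0.8 → body Δ=(-0.0150, 0.1200, 0.0000) → world pose (0.1043, 0.0495, -1.0982)
step 4: ξ=(vx,vy,ωz)=(-0.0563, 0.1500, 0.4018), dt=1.5 → body Δ=(-0.1451, 0.1870, 0.6027) → world pose (0.2047, 0.2639, -0.4955)
step 5: ξ=(vx,vy,ωz)=(-0.3750, -0.0938, 0.1339), dt=0.5 → body Δ=(-0.1858, -0.0531, 0.0670) → world pose (0.0160, 0.3055, -0.4286)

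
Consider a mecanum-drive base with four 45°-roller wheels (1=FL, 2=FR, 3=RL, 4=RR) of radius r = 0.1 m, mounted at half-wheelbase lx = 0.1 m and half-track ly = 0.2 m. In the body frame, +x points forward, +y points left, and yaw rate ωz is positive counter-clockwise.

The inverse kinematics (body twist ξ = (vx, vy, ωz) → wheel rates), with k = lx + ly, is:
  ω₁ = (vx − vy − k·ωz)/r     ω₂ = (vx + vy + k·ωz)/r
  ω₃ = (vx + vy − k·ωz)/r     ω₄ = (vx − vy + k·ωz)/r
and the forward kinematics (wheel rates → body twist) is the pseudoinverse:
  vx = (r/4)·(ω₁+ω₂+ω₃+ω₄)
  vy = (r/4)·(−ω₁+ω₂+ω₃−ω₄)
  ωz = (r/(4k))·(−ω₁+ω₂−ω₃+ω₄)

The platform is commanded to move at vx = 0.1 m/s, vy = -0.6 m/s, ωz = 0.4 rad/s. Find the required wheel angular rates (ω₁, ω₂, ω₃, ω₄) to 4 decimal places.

(5.8000, -3.8000, -6.2000, 8.2000)

k = lx + ly = 0.1 + 0.2 = 0.3000;  k·ωz = 0.3000·0.4 = 0.1200
ω₁ (FL) = (vx − vy − k·ωz)/r = 0.5800/0.1 = 5.8000
ω₂ (FR) = (vx + vy + k·ωz)/r = -0.3800/0.1 = -3.8000
ω₃ (RL) = (vx + vy − k·ωz)/r = -0.6200/0.1 = -6.2000
ω₄ (RR) = (vx − vy + k·ωz)/r = 0.8200/0.1 = 8.2000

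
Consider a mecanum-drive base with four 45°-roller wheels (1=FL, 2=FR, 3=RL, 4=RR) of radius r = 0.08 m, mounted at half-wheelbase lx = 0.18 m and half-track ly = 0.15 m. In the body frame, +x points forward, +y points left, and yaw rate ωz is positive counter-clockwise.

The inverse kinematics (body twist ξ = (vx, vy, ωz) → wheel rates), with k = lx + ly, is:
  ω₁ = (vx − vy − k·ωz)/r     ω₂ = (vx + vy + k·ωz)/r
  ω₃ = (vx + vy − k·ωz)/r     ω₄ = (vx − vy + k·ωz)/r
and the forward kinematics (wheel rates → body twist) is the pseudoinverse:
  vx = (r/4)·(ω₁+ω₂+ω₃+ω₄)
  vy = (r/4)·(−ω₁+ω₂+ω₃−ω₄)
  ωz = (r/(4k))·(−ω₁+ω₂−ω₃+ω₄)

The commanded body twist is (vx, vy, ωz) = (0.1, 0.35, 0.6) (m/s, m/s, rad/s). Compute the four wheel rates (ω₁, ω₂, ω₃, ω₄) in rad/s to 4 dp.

k = lx + ly = 0.18 + 0.15 = 0.3300;  k·ωz = 0.3300·0.6 = 0.1980
ω₁ (FL) = (vx − vy − k·ωz)/r = -0.4480/0.08 = -5.6000
ω₂ (FR) = (vx + vy + k·ωz)/r = 0.6480/0.08 = 8.1000
ω₃ (RL) = (vx + vy − k·ωz)/r = 0.2520/0.08 = 3.1500
ω₄ (RR) = (vx − vy + k·ωz)/r = -0.0520/0.08 = -0.6500

(-5.6000, 8.1000, 3.1500, -0.6500)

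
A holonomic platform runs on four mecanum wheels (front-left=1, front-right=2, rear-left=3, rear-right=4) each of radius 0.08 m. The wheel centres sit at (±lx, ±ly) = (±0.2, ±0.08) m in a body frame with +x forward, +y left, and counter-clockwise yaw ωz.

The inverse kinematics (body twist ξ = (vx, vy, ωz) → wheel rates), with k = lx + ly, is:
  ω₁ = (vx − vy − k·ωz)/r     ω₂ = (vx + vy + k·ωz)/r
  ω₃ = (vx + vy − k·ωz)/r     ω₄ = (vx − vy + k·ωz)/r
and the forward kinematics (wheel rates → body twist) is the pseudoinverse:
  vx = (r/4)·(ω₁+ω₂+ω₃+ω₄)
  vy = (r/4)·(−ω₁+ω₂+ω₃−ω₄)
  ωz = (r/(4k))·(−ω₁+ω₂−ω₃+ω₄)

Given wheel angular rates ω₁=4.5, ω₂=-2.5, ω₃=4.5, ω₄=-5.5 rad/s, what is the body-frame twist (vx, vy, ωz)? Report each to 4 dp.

(0.0200, 0.0600, -1.2143)

k = lx + ly = 0.2 + 0.08 = 0.2800
ω₁+ω₂+ω₃+ω₄ = 1.0000  →  vx = (0.08/4)·1.0000 = 0.0200
−ω₁+ω₂+ω₃−ω₄ = 3.0000  →  vy = (0.08/4)·3.0000 = 0.0600
−ω₁+ω₂−ω₃+ω₄ = -17.0000  →  ωz = (0.08/1.1200)·-17.0000 = -1.2143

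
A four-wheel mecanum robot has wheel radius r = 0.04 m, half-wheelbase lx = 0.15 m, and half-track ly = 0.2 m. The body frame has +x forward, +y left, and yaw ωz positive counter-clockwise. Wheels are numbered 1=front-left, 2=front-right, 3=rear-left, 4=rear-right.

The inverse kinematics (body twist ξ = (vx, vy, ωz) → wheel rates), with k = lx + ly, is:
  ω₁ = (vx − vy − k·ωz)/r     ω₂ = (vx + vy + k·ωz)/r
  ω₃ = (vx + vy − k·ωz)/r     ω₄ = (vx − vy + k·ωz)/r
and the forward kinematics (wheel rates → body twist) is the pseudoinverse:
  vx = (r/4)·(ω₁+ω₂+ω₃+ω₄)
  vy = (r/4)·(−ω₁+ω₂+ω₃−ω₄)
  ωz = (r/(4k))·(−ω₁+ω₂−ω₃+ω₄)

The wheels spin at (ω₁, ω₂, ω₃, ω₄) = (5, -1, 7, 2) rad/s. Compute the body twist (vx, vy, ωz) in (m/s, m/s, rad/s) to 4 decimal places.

(0.1300, -0.0100, -0.3143)

k = lx + ly = 0.15 + 0.2 = 0.3500
ω₁+ω₂+ω₃+ω₄ = 13.0000  →  vx = (0.04/4)·13.0000 = 0.1300
−ω₁+ω₂+ω₃−ω₄ = -1.0000  →  vy = (0.04/4)·-1.0000 = -0.0100
−ω₁+ω₂−ω₃+ω₄ = -11.0000  →  ωz = (0.04/1.4000)·-11.0000 = -0.3143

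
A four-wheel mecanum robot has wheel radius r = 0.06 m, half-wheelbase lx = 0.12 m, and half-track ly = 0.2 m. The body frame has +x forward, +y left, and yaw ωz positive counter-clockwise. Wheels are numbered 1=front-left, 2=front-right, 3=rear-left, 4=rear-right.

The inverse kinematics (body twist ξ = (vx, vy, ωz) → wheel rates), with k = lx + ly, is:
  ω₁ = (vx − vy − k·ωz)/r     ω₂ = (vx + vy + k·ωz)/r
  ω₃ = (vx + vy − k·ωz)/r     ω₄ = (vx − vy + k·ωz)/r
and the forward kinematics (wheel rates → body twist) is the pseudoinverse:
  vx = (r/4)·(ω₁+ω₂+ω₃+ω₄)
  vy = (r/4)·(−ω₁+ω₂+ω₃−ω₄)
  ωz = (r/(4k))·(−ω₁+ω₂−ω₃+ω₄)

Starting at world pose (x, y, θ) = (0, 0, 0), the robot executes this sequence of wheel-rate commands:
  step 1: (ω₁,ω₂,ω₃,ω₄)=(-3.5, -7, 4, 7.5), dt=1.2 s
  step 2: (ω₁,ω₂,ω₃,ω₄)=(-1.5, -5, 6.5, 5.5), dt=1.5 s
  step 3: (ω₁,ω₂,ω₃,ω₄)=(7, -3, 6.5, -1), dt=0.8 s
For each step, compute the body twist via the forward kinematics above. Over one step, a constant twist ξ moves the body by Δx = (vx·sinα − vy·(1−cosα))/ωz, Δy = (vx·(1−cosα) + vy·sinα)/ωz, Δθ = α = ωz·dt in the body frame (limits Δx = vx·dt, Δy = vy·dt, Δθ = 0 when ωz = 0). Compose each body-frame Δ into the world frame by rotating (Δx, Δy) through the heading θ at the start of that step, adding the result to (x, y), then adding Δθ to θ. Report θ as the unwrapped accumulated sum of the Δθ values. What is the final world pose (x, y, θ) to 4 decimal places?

(0.2027, -0.2916, -0.9727)

step 1: ξ=(vx,vy,ωz)=(0.0150, -0.1050, 0.0000), dt=1.2 → body Δ=(0.0180, -0.1260, 0.0000) → world pose (0.0180, -0.1260, 0.0000)
step 2: ξ=(vx,vy,ωz)=(0.0825, -0.0375, -0.2109), dt=1.5 → body Δ=(0.1129, -0.0747, -0.3164) → world pose (0.1309, -0.2007, -0.3164)
step 3: ξ=(vx,vy,ωz)=(0.1425, -0.0375, -0.8203), dt=0.8 → body Δ=(0.0965, -0.0640, -0.6562) → world pose (0.2027, -0.2916, -0.9727)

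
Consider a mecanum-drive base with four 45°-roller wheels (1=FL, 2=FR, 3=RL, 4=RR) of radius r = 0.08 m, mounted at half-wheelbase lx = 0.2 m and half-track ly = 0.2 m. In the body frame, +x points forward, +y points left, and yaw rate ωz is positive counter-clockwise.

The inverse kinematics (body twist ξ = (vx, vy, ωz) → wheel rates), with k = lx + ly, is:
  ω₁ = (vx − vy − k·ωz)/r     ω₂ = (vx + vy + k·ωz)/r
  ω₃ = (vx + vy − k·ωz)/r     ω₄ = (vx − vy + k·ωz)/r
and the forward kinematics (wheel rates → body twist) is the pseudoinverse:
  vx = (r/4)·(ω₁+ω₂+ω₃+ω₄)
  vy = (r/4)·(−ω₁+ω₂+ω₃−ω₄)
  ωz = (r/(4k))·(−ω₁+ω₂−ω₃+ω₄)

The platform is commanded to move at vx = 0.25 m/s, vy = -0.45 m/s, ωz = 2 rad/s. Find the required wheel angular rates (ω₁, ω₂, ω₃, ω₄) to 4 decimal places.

k = lx + ly = 0.2 + 0.2 = 0.4000;  k·ωz = 0.4000·2 = 0.8000
ω₁ (FL) = (vx − vy − k·ωz)/r = -0.1000/0.08 = -1.2500
ω₂ (FR) = (vx + vy + k·ωz)/r = 0.6000/0.08 = 7.5000
ω₃ (RL) = (vx + vy − k·ωz)/r = -1.0000/0.08 = -12.5000
ω₄ (RR) = (vx − vy + k·ωz)/r = 1.5000/0.08 = 18.7500

(-1.2500, 7.5000, -12.5000, 18.7500)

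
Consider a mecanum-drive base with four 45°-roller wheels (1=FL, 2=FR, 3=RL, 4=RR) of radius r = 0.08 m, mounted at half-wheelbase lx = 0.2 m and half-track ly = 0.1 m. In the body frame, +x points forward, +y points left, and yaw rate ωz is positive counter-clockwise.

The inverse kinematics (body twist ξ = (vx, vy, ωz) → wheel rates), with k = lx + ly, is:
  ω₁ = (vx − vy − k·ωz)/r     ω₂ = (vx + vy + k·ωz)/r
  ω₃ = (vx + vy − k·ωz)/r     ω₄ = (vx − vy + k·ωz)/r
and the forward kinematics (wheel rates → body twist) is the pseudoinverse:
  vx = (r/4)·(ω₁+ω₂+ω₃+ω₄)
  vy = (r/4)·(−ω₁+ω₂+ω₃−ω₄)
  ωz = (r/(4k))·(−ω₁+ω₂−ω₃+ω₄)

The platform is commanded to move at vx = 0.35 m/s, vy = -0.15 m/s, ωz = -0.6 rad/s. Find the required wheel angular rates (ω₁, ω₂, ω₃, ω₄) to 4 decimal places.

(8.5000, 0.2500, 4.7500, 4.0000)

k = lx + ly = 0.2 + 0.1 = 0.3000;  k·ωz = 0.3000·-0.6 = -0.1800
ω₁ (FL) = (vx − vy − k·ωz)/r = 0.6800/0.08 = 8.5000
ω₂ (FR) = (vx + vy + k·ωz)/r = 0.0200/0.08 = 0.2500
ω₃ (RL) = (vx + vy − k·ωz)/r = 0.3800/0.08 = 4.7500
ω₄ (RR) = (vx − vy + k·ωz)/r = 0.3200/0.08 = 4.0000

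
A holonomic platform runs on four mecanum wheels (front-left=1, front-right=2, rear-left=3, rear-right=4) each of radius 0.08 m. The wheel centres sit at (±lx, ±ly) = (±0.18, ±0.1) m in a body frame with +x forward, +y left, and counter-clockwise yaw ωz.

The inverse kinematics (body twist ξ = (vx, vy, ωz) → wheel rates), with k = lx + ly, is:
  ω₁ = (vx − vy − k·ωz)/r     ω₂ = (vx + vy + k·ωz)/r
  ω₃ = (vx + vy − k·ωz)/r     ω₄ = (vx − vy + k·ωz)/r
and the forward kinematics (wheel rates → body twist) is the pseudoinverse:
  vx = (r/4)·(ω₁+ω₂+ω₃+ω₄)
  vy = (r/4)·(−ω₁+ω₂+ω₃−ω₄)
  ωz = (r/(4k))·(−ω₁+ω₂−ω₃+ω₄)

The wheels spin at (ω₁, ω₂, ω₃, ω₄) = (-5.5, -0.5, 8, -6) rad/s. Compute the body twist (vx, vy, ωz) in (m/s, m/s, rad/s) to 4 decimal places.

k = lx + ly = 0.18 + 0.1 = 0.2800
ω₁+ω₂+ω₃+ω₄ = -4.0000  →  vx = (0.08/4)·-4.0000 = -0.0800
−ω₁+ω₂+ω₃−ω₄ = 19.0000  →  vy = (0.08/4)·19.0000 = 0.3800
−ω₁+ω₂−ω₃+ω₄ = -9.0000  →  ωz = (0.08/1.1200)·-9.0000 = -0.6429

(-0.0800, 0.3800, -0.6429)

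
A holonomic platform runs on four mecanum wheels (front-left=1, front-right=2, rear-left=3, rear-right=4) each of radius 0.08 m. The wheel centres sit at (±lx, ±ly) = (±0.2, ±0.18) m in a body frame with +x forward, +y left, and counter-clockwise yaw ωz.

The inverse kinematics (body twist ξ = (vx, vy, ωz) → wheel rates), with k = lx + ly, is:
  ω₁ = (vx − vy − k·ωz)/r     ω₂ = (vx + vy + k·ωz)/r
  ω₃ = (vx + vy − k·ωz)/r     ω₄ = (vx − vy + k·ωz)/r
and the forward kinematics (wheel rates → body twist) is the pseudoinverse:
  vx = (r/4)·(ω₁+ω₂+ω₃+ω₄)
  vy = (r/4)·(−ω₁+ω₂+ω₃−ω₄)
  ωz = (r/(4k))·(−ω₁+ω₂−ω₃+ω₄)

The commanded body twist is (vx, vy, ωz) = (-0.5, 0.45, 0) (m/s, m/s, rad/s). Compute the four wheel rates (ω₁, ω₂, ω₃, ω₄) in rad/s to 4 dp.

k = lx + ly = 0.2 + 0.18 = 0.3800;  k·ωz = 0.3800·0 = 0.0000
ω₁ (FL) = (vx − vy − k·ωz)/r = -0.9500/0.08 = -11.8750
ω₂ (FR) = (vx + vy + k·ωz)/r = -0.0500/0.08 = -0.6250
ω₃ (RL) = (vx + vy − k·ωz)/r = -0.0500/0.08 = -0.6250
ω₄ (RR) = (vx − vy + k·ωz)/r = -0.9500/0.08 = -11.8750

(-11.8750, -0.6250, -0.6250, -11.8750)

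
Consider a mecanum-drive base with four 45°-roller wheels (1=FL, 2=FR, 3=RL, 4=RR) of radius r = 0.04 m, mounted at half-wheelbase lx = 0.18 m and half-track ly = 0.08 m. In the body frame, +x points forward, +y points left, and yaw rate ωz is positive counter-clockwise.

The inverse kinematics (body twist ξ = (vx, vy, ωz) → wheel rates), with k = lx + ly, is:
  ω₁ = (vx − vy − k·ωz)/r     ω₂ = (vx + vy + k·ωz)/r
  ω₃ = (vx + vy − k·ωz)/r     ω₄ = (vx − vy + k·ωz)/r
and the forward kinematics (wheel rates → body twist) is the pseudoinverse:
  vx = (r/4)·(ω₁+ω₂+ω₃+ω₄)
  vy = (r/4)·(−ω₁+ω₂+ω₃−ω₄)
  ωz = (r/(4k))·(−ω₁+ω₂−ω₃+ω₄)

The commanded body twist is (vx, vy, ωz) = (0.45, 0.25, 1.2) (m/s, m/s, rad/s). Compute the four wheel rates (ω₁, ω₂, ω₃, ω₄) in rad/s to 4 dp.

k = lx + ly = 0.18 + 0.08 = 0.2600;  k·ωz = 0.2600·1.2 = 0.3120
ω₁ (FL) = (vx − vy − k·ωz)/r = -0.1120/0.04 = -2.8000
ω₂ (FR) = (vx + vy + k·ωz)/r = 1.0120/0.04 = 25.3000
ω₃ (RL) = (vx + vy − k·ωz)/r = 0.3880/0.04 = 9.7000
ω₄ (RR) = (vx − vy + k·ωz)/r = 0.5120/0.04 = 12.8000

(-2.8000, 25.3000, 9.7000, 12.8000)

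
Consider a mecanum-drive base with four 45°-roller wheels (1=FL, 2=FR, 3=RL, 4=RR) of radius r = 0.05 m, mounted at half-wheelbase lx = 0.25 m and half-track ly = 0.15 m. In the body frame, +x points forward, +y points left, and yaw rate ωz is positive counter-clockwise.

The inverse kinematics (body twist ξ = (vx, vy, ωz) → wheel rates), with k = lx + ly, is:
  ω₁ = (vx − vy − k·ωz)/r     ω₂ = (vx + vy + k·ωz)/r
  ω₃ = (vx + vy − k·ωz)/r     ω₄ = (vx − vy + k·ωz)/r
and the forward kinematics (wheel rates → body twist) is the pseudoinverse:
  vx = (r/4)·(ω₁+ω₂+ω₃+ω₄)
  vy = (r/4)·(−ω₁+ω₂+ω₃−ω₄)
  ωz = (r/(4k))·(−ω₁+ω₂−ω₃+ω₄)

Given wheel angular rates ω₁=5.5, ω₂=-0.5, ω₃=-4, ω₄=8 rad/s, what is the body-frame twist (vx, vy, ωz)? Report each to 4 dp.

(0.1125, -0.2250, 0.1875)

k = lx + ly = 0.25 + 0.15 = 0.4000
ω₁+ω₂+ω₃+ω₄ = 9.0000  →  vx = (0.05/4)·9.0000 = 0.1125
−ω₁+ω₂+ω₃−ω₄ = -18.0000  →  vy = (0.05/4)·-18.0000 = -0.2250
−ω₁+ω₂−ω₃+ω₄ = 6.0000  →  ωz = (0.05/1.6000)·6.0000 = 0.1875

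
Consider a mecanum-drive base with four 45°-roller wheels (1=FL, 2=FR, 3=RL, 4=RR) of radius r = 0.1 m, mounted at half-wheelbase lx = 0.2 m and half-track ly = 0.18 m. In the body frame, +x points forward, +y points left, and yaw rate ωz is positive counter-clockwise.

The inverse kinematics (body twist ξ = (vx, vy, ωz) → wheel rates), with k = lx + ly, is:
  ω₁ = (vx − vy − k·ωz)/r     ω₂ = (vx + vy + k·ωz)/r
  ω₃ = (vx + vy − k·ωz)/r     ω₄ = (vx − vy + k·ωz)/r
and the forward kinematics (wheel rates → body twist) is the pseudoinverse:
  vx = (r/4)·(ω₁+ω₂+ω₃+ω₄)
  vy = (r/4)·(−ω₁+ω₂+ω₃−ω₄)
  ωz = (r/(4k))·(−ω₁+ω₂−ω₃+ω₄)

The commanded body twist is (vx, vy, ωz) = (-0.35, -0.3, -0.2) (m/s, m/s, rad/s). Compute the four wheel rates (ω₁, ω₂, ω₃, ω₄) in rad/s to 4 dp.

k = lx + ly = 0.2 + 0.18 = 0.3800;  k·ωz = 0.3800·-0.2 = -0.0760
ω₁ (FL) = (vx − vy − k·ωz)/r = 0.0260/0.1 = 0.2600
ω₂ (FR) = (vx + vy + k·ωz)/r = -0.7260/0.1 = -7.2600
ω₃ (RL) = (vx + vy − k·ωz)/r = -0.5740/0.1 = -5.7400
ω₄ (RR) = (vx − vy + k·ωz)/r = -0.1260/0.1 = -1.2600

(0.2600, -7.2600, -5.7400, -1.2600)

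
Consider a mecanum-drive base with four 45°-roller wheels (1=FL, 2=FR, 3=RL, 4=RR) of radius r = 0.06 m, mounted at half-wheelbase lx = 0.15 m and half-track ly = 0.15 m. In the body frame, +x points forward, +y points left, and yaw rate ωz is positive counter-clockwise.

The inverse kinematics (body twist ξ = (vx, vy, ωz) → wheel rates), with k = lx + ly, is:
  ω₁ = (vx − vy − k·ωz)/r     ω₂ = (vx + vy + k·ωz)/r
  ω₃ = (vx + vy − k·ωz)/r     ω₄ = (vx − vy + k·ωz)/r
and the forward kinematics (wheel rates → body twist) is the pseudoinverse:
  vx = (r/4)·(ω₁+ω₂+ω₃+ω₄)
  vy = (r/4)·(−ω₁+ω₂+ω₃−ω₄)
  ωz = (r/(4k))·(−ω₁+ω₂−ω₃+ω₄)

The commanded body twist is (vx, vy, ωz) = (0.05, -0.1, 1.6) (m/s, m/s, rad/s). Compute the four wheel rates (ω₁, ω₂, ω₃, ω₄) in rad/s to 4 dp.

(-5.5000, 7.1667, -8.8333, 10.5000)

k = lx + ly = 0.15 + 0.15 = 0.3000;  k·ωz = 0.3000·1.6 = 0.4800
ω₁ (FL) = (vx − vy − k·ωz)/r = -0.3300/0.06 = -5.5000
ω₂ (FR) = (vx + vy + k·ωz)/r = 0.4300/0.06 = 7.1667
ω₃ (RL) = (vx + vy − k·ωz)/r = -0.5300/0.06 = -8.8333
ω₄ (RR) = (vx − vy + k·ωz)/r = 0.6300/0.06 = 10.5000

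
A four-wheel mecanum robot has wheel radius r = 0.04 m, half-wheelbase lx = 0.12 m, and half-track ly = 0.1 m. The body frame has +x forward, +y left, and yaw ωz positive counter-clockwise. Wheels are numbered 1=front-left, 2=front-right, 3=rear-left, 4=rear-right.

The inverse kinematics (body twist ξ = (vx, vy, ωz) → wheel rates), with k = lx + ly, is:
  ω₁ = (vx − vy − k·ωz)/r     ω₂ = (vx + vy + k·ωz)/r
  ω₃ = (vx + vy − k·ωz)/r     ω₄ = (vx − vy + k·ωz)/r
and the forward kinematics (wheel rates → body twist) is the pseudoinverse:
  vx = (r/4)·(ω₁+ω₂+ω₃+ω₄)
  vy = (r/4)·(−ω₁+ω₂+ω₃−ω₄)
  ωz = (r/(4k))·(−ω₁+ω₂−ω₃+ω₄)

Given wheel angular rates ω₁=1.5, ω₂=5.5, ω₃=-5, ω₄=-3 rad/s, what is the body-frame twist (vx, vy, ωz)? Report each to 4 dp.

k = lx + ly = 0.12 + 0.1 = 0.2200
ω₁+ω₂+ω₃+ω₄ = -1.0000  →  vx = (0.04/4)·-1.0000 = -0.0100
−ω₁+ω₂+ω₃−ω₄ = 2.0000  →  vy = (0.04/4)·2.0000 = 0.0200
−ω₁+ω₂−ω₃+ω₄ = 6.0000  →  ωz = (0.04/0.8800)·6.0000 = 0.2727

(-0.0100, 0.0200, 0.2727)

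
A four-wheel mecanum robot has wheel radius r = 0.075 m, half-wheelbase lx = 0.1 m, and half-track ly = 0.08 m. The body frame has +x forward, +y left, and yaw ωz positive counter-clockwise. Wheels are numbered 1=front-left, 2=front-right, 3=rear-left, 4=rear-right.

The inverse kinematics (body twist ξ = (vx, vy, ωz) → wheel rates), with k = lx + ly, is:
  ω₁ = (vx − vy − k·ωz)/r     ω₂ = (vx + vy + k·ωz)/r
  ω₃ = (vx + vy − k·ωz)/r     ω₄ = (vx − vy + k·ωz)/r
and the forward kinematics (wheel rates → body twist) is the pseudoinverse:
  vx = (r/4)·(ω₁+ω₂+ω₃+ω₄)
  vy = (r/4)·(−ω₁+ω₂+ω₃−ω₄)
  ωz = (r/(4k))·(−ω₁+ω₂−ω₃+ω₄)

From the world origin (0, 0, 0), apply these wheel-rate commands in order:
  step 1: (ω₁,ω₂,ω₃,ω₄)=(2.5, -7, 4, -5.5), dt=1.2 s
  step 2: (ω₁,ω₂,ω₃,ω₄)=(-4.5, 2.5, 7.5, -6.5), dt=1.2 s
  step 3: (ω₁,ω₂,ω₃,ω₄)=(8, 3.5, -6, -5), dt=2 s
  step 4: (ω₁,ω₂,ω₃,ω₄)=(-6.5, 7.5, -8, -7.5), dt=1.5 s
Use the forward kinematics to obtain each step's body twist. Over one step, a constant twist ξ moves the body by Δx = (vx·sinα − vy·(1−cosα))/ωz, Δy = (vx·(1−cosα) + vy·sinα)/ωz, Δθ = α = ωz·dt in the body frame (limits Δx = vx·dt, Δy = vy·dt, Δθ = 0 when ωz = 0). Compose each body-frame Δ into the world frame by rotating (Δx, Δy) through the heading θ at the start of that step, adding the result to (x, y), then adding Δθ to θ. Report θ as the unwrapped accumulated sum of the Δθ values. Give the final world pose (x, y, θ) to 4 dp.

step 1: ξ=(vx,vy,ωz)=(-0.1125, 0.0000, -1.9792), dt=1.2 → body Δ=(-0.0394, 0.0978, -2.3750) → world pose (-0.0394, 0.0978, -2.3750)
step 2: ξ=(vx,vy,ωz)=(-0.0187, 0.3937, -0.7292), dt=1.2 → body Δ=(0.1741, 0.4237, -0.8750) → world pose (0.1291, -0.3282, -3.2500)
step 3: ξ=(vx,vy,ωz)=(0.0094, -0.1031, -0.3646), dt=2.0 → body Δ=(-0.0548, -0.1950, -0.7292) → world pose (0.2046, -0.1403, -3.9792)
step 4: ξ=(vx,vy,ωz)=(-0.2719, 0.2531, 1.5104), dt=1.5 → body Δ=(-0.4132, -0.1665, 2.2656) → world pose (0.6049, -0.3358, -1.7135)

(0.6049, -0.3358, -1.7135)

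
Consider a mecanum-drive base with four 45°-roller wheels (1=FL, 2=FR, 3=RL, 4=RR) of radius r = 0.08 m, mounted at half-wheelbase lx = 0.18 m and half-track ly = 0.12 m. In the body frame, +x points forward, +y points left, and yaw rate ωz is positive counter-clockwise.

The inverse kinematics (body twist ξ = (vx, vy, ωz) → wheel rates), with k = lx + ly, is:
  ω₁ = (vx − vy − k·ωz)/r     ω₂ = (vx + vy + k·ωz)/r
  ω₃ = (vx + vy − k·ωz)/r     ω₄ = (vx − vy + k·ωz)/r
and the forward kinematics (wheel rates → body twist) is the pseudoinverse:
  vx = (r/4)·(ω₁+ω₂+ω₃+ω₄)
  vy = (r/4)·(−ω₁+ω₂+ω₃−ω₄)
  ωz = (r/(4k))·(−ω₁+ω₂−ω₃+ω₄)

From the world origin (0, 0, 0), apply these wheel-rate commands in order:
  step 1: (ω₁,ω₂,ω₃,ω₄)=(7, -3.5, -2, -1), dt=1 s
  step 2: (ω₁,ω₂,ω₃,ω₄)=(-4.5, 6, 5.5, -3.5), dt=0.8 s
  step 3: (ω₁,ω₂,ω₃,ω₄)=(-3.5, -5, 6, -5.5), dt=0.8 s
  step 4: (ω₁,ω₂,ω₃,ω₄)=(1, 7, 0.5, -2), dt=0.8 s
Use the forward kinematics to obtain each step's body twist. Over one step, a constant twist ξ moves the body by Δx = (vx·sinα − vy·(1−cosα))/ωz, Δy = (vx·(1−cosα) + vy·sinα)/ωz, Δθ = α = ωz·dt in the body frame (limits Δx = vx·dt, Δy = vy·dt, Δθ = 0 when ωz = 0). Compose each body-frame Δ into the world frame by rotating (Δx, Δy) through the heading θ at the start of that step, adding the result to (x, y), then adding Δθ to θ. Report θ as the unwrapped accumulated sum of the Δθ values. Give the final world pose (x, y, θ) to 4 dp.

step 1: ξ=(vx,vy,ωz)=(0.0100, -0.2300, -0.6333), dt=1.0 → body Δ=(-0.0611, -0.2180, -0.6333) → world pose (-0.0611, -0.2180, -0.6333)
step 2: ξ=(vx,vy,ωz)=(0.0700, 0.3900, 0.1000), dt=0.8 → body Δ=(0.0435, 0.3139, 0.0800) → world pose (0.1597, 0.0093, -0.5533)
step 3: ξ=(vx,vy,ωz)=(-0.1600, 0.2000, -0.8667), dt=0.8 → body Δ=(-0.0647, 0.1901, -0.6933) → world pose (0.2046, 0.2051, -1.2467)
step 4: ξ=(vx,vy,ωz)=(0.1300, 0.1700, 0.2333), dt=0.8 → body Δ=(0.0907, 0.1449, 0.1867) → world pose (0.3708, 0.1652, -1.0600)

(0.3708, 0.1652, -1.0600)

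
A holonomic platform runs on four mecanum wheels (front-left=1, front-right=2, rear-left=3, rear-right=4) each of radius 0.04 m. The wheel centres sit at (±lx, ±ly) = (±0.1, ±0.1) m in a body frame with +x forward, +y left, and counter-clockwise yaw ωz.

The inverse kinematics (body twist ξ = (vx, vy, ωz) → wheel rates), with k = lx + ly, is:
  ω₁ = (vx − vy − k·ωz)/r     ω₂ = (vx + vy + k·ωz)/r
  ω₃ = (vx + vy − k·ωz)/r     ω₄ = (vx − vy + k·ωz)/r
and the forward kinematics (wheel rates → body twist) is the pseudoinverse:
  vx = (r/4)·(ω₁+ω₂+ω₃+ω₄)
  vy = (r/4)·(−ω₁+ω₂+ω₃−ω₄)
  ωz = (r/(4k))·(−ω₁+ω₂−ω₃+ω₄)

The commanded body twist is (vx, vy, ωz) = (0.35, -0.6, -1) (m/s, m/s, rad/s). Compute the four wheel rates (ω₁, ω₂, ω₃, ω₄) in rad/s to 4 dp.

(28.7500, -11.2500, -1.2500, 18.7500)

k = lx + ly = 0.1 + 0.1 = 0.2000;  k·ωz = 0.2000·-1 = -0.2000
ω₁ (FL) = (vx − vy − k·ωz)/r = 1.1500/0.04 = 28.7500
ω₂ (FR) = (vx + vy + k·ωz)/r = -0.4500/0.04 = -11.2500
ω₃ (RL) = (vx + vy − k·ωz)/r = -0.0500/0.04 = -1.2500
ω₄ (RR) = (vx − vy + k·ωz)/r = 0.7500/0.04 = 18.7500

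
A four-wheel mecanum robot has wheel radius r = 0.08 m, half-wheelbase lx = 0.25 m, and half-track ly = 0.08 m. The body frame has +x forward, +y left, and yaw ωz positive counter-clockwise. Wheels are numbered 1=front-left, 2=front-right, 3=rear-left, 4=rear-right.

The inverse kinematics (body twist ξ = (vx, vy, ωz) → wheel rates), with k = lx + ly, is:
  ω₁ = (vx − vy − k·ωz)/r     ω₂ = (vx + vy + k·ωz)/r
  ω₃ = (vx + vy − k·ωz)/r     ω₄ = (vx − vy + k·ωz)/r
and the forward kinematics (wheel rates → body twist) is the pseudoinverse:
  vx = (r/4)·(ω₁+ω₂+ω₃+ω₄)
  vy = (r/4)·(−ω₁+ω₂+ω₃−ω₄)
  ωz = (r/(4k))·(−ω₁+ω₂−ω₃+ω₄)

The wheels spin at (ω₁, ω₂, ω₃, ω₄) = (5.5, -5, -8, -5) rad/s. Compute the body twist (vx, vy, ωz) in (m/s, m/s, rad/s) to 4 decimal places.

(-0.2500, -0.2700, -0.4545)

k = lx + ly = 0.25 + 0.08 = 0.3300
ω₁+ω₂+ω₃+ω₄ = -12.5000  →  vx = (0.08/4)·-12.5000 = -0.2500
−ω₁+ω₂+ω₃−ω₄ = -13.5000  →  vy = (0.08/4)·-13.5000 = -0.2700
−ω₁+ω₂−ω₃+ω₄ = -7.5000  →  ωz = (0.08/1.3200)·-7.5000 = -0.4545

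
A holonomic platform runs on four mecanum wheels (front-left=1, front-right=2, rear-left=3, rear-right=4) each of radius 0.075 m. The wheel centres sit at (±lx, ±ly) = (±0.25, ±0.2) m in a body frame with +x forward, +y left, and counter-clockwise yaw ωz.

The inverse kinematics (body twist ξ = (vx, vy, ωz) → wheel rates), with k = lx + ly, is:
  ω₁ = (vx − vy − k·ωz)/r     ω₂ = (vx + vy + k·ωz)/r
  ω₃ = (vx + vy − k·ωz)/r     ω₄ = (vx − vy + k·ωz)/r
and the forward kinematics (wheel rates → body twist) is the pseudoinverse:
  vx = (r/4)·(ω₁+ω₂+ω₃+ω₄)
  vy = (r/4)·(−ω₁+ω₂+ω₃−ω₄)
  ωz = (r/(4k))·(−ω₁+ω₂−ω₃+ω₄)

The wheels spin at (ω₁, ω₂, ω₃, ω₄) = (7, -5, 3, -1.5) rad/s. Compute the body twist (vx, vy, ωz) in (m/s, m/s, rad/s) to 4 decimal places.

k = lx + ly = 0.25 + 0.2 = 0.4500
ω₁+ω₂+ω₃+ω₄ = 3.5000  →  vx = (0.075/4)·3.5000 = 0.0656
−ω₁+ω₂+ω₃−ω₄ = -7.5000  →  vy = (0.075/4)·-7.5000 = -0.1406
−ω₁+ω₂−ω₃+ω₄ = -16.5000  →  ωz = (0.075/1.8000)·-16.5000 = -0.6875

(0.0656, -0.1406, -0.6875)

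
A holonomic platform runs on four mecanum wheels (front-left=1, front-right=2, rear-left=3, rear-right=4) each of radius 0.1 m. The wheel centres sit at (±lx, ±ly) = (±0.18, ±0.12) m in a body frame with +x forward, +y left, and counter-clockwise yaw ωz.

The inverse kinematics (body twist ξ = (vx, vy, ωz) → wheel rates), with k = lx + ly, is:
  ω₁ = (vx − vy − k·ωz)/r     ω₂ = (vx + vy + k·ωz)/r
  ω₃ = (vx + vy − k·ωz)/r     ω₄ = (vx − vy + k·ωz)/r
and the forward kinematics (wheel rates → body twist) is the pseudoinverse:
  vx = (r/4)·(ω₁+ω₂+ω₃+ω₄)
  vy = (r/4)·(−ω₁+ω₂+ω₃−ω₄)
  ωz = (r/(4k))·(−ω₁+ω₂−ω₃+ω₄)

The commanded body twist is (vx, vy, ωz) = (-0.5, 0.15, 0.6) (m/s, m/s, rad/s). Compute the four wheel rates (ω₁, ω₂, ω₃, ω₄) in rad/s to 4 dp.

k = lx + ly = 0.18 + 0.12 = 0.3000;  k·ωz = 0.3000·0.6 = 0.1800
ω₁ (FL) = (vx − vy − k·ωz)/r = -0.8300/0.1 = -8.3000
ω₂ (FR) = (vx + vy + k·ωz)/r = -0.1700/0.1 = -1.7000
ω₃ (RL) = (vx + vy − k·ωz)/r = -0.5300/0.1 = -5.3000
ω₄ (RR) = (vx − vy + k·ωz)/r = -0.4700/0.1 = -4.7000

(-8.3000, -1.7000, -5.3000, -4.7000)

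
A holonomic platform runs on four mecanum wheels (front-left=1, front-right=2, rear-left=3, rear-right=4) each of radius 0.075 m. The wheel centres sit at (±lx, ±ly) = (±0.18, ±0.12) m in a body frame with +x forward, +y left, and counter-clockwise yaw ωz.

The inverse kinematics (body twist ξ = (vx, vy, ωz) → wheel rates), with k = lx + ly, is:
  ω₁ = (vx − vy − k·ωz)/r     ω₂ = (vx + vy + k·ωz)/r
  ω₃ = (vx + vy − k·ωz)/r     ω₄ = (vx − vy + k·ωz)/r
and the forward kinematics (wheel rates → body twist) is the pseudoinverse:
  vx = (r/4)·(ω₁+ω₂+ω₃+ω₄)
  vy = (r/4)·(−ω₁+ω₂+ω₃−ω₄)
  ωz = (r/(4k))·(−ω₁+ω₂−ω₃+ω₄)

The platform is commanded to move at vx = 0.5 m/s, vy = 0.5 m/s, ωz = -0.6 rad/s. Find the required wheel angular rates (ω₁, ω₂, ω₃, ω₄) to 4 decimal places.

(2.4000, 10.9333, 15.7333, -2.4000)

k = lx + ly = 0.18 + 0.12 = 0.3000;  k·ωz = 0.3000·-0.6 = -0.1800
ω₁ (FL) = (vx − vy − k·ωz)/r = 0.1800/0.075 = 2.4000
ω₂ (FR) = (vx + vy + k·ωz)/r = 0.8200/0.075 = 10.9333
ω₃ (RL) = (vx + vy − k·ωz)/r = 1.1800/0.075 = 15.7333
ω₄ (RR) = (vx − vy + k·ωz)/r = -0.1800/0.075 = -2.4000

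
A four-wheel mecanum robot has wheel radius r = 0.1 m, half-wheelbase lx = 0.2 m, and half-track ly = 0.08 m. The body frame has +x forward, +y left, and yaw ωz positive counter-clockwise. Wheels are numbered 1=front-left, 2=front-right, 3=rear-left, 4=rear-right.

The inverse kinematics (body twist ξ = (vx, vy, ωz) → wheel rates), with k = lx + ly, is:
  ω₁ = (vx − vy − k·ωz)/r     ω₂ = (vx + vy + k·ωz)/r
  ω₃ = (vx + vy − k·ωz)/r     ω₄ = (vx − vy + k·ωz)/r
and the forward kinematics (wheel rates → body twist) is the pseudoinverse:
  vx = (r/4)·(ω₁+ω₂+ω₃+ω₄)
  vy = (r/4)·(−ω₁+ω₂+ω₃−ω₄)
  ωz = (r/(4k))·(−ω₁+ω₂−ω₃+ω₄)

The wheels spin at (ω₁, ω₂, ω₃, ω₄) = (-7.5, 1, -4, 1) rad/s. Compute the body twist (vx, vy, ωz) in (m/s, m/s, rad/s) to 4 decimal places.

(-0.2375, 0.0875, 1.2054)

k = lx + ly = 0.2 + 0.08 = 0.2800
ω₁+ω₂+ω₃+ω₄ = -9.5000  →  vx = (0.1/4)·-9.5000 = -0.2375
−ω₁+ω₂+ω₃−ω₄ = 3.5000  →  vy = (0.1/4)·3.5000 = 0.0875
−ω₁+ω₂−ω₃+ω₄ = 13.5000  →  ωz = (0.1/1.1200)·13.5000 = 1.2054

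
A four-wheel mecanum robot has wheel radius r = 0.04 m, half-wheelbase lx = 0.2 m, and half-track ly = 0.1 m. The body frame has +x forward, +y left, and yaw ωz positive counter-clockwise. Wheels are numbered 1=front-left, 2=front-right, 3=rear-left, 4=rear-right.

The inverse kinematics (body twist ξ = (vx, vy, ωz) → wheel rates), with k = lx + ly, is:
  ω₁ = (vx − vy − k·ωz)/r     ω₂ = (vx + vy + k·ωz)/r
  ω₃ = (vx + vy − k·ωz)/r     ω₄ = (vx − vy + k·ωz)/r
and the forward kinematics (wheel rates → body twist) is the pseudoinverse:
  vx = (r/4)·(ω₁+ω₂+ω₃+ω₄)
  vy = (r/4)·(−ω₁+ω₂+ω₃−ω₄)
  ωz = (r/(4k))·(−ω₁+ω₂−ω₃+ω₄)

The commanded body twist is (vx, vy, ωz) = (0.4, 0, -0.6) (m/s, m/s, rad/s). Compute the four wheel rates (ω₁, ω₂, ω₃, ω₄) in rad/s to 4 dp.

k = lx + ly = 0.2 + 0.1 = 0.3000;  k·ωz = 0.3000·-0.6 = -0.1800
ω₁ (FL) = (vx − vy − k·ωz)/r = 0.5800/0.04 = 14.5000
ω₂ (FR) = (vx + vy + k·ωz)/r = 0.2200/0.04 = 5.5000
ω₃ (RL) = (vx + vy − k·ωz)/r = 0.5800/0.04 = 14.5000
ω₄ (RR) = (vx − vy + k·ωz)/r = 0.2200/0.04 = 5.5000

(14.5000, 5.5000, 14.5000, 5.5000)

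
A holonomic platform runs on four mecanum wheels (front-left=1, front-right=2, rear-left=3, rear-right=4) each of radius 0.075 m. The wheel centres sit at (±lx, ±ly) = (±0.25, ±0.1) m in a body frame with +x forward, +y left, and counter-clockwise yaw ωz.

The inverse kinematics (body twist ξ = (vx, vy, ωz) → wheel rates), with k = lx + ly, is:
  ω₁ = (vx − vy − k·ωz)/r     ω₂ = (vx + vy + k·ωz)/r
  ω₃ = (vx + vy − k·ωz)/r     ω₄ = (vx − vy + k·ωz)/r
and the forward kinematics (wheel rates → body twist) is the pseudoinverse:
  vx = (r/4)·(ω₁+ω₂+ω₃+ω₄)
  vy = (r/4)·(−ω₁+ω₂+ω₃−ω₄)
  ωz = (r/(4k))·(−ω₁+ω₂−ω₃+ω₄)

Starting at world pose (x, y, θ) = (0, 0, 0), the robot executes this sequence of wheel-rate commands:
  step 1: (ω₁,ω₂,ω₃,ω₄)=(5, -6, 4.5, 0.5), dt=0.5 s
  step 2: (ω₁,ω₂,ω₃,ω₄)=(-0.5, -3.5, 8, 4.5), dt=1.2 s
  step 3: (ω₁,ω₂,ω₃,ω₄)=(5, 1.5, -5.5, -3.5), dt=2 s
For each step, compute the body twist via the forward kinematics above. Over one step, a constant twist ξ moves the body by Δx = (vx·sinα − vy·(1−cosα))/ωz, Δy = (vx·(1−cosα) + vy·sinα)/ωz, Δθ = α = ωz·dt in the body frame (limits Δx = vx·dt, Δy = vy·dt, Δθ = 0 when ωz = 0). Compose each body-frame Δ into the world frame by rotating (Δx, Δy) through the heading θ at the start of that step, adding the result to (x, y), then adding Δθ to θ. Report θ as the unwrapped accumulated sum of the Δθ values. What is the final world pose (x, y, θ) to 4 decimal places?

(-0.0342, -0.2257, -0.9804)

step 1: ξ=(vx,vy,ωz)=(0.0750, -0.1313, -0.8036), dt=0.5 → body Δ=(0.0235, -0.0713, -0.4018) → world pose (0.0235, -0.0713, -0.4018)
step 2: ξ=(vx,vy,ωz)=(0.1594, 0.0094, -0.3482), dt=1.2 → body Δ=(0.1880, -0.0285, -0.4179) → world pose (0.1854, -0.1710, -0.8196)
step 3: ξ=(vx,vy,ωz)=(-0.0469, -0.1031, -0.0804), dt=2.0 → body Δ=(-0.1099, -0.1978, -0.1607) → world pose (-0.0342, -0.2257, -0.9804)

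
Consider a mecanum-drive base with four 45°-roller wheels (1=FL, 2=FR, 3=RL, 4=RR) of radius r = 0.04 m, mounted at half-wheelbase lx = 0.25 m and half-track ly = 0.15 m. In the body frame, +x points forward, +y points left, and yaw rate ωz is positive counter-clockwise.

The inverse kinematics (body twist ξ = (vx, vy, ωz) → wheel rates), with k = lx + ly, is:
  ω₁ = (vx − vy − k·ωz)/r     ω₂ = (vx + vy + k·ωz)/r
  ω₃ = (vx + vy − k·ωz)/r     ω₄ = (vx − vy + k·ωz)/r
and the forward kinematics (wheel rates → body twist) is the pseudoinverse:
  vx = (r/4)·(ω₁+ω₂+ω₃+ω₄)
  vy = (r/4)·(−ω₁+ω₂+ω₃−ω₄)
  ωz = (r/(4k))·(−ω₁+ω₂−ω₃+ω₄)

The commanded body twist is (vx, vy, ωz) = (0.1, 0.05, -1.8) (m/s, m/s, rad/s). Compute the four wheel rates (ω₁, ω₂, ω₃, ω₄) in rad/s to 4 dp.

(19.2500, -14.2500, 21.7500, -16.7500)

k = lx + ly = 0.25 + 0.15 = 0.4000;  k·ωz = 0.4000·-1.8 = -0.7200
ω₁ (FL) = (vx − vy − k·ωz)/r = 0.7700/0.04 = 19.2500
ω₂ (FR) = (vx + vy + k·ωz)/r = -0.5700/0.04 = -14.2500
ω₃ (RL) = (vx + vy − k·ωz)/r = 0.8700/0.04 = 21.7500
ω₄ (RR) = (vx − vy + k·ωz)/r = -0.6700/0.04 = -16.7500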